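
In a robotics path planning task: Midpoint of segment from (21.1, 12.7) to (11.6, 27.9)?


M = ((21.1+11.6)/2, (12.7+27.9)/2)
= (16.35, 20.3)

(16.35, 20.3)


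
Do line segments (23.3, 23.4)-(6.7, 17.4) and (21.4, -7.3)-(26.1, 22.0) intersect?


Cross products: d1=88.62, d2=546.8, d3=498.22, d4=40.04
d1*d2 < 0 and d3*d4 < 0? no

No, they don't intersect


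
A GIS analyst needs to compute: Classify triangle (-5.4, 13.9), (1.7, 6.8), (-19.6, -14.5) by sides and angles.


Side lengths squared: AB^2=100.82, BC^2=907.38, CA^2=1008.2
Sorted: [100.82, 907.38, 1008.2]
By sides: Scalene, By angles: Right

Scalene, Right


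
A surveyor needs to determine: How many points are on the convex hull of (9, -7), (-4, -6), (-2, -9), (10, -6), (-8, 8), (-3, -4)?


Convex hull vertices (CCW): (-8, 8), (-4, -6), (-2, -9), (9, -7), (10, -6)
Count = 5

5


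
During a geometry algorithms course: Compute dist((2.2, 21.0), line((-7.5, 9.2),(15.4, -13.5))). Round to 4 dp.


|cross product| = 490.41
|line direction| = sqrt(1039.7) = 32.2444
Distance = 490.41/sqrt(1039.7) = 15.2092

15.2092


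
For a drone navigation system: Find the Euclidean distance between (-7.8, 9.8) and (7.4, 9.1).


dx=15.2, dy=-0.7
d^2 = 15.2^2 + (-0.7)^2 = 231.53
d = sqrt(231.53) = 15.2161

15.2161


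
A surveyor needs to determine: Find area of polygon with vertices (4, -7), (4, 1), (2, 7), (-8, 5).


Shoelace sum: (4*1 - 4*(-7)) + (4*7 - 2*1) + (2*5 - (-8)*7) + ((-8)*(-7) - 4*5)
= 160
Area = |160|/2 = 80

80


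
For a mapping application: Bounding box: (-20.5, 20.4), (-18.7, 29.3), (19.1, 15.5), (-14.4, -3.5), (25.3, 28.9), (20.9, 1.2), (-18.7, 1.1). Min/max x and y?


x range: [-20.5, 25.3]
y range: [-3.5, 29.3]
Bounding box: (-20.5,-3.5) to (25.3,29.3)

(-20.5,-3.5) to (25.3,29.3)


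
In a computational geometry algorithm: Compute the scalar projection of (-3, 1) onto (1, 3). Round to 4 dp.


u.v = 0, |v| = sqrt(10) = 3.1623
Scalar projection = u.v / |v| = 0 / sqrt(10) = 0

0


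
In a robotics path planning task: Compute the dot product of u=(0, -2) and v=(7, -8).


u . v = u_x*v_x + u_y*v_y = 0*7 + (-2)*(-8)
= 0 + 16 = 16

16


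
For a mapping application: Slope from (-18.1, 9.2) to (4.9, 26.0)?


slope = (y2-y1)/(x2-x1) = (26-9.2)/(4.9-(-18.1)) = 16.8/23 = 0.7304

0.7304


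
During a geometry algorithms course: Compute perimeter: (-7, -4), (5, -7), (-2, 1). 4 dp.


Sides: (-7, -4)->(5, -7): sqrt(153) = 12.369317, (5, -7)->(-2, 1): sqrt(113) = 10.630146, (-2, 1)->(-7, -4): sqrt(50) = 7.071068
Sum = 30.070531
Perimeter = 30.0705

30.0705


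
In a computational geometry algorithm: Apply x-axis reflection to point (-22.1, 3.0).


Reflection over x-axis: (x,y) -> (x,-y)
(-22.1, 3) -> (-22.1, -3)

(-22.1, -3)


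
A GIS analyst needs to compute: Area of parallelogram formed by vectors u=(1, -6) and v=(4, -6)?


|u x v| = |1*(-6) - (-6)*4|
= |(-6) - (-24)| = 18

18


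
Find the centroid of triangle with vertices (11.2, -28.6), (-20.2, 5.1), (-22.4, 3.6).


Centroid = ((x_A+x_B+x_C)/3, (y_A+y_B+y_C)/3)
= ((11.2+(-20.2)+(-22.4))/3, ((-28.6)+5.1+3.6)/3)
= (-10.4667, -6.6333)

(-10.4667, -6.6333)


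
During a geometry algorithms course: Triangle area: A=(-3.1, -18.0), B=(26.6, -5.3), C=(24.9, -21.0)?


Area = |x_A(y_B-y_C) + x_B(y_C-y_A) + x_C(y_A-y_B)|/2
= |(-48.67) + (-79.8) + (-316.23)|/2
= 444.7/2 = 222.35

222.35


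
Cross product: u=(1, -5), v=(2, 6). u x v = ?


u x v = u_x*v_y - u_y*v_x = 1*6 - (-5)*2
= 6 - (-10) = 16

16


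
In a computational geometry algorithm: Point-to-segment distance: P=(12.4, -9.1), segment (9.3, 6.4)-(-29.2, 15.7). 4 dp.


Project P onto AB: t = 0 (clamped to [0,1])
Closest point on segment: (9.3, 6.4)
Distance: 15.807

15.807


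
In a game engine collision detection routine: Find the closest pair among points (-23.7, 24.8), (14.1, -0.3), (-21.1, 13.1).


d(P0,P1) = 45.3746, d(P0,P2) = 11.9854, d(P1,P2) = 37.6643
Closest: P0 and P2

Closest pair: (-23.7, 24.8) and (-21.1, 13.1), distance = 11.9854


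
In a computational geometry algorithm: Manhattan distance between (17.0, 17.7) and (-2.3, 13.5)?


|17-(-2.3)| + |17.7-13.5| = 19.3 + 4.2 = 23.5

23.5


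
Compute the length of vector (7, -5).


|u| = sqrt(7^2 + (-5)^2) = sqrt(74) = 8.6023

8.6023


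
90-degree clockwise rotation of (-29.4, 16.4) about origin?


90° CW: (x,y) -> (y, -x)
(-29.4,16.4) -> (16.4, 29.4)

(16.4, 29.4)


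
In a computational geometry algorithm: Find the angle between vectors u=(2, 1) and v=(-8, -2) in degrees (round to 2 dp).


u.v = -18, |u| = sqrt(5) = 2.2361, |v| = sqrt(68) = 8.2462
cos(theta) = u.v/(|u||v|) = -18/sqrt(340) = -0.976187
theta = acos(-0.976187) = 167.47 degrees

167.47 degrees


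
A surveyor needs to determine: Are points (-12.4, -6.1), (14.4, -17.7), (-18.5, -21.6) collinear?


Cross product: (14.4-(-12.4))*((-21.6)-(-6.1)) - ((-17.7)-(-6.1))*((-18.5)-(-12.4))
= -486.16

No, not collinear


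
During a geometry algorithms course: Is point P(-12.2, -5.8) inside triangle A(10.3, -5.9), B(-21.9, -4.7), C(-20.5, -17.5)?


Cross products: AB x AP = 23.78, BC x BP = 122.62, CA x CP = 264.08
All same sign? yes

Yes, inside


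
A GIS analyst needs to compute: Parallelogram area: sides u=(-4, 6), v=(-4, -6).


|u x v| = |(-4)*(-6) - 6*(-4)|
= |24 - (-24)| = 48

48


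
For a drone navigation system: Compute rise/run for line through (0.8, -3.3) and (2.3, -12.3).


slope = (y2-y1)/(x2-x1) = ((-12.3)-(-3.3))/(2.3-0.8) = (-9)/1.5 = -6

-6


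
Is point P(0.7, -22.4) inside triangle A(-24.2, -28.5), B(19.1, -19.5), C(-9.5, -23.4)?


Cross products: AB x AP = 40.03, BC x BP = 11.18, CA x CP = 37.32
All same sign? yes

Yes, inside


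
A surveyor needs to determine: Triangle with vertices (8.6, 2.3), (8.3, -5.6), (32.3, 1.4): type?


Side lengths squared: AB^2=62.5, BC^2=625, CA^2=562.5
Sorted: [62.5, 562.5, 625]
By sides: Scalene, By angles: Right

Scalene, Right


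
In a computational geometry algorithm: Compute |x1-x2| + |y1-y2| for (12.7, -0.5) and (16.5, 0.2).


|12.7-16.5| + |(-0.5)-0.2| = 3.8 + 0.7 = 4.5

4.5


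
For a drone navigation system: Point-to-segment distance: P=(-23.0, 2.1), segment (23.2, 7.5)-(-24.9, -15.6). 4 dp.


Project P onto AB: t = 0.8243 (clamped to [0,1])
Closest point on segment: (-16.4488, -11.5413)
Distance: 15.1329

15.1329


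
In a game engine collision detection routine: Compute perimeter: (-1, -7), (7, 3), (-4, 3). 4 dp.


Sides: (-1, -7)->(7, 3): sqrt(164) = 12.806248, (7, 3)->(-4, 3): sqrt(121) = 11, (-4, 3)->(-1, -7): sqrt(109) = 10.440307
Sum = 34.246555
Perimeter = 34.2466

34.2466


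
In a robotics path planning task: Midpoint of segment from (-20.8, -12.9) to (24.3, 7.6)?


M = (((-20.8)+24.3)/2, ((-12.9)+7.6)/2)
= (1.75, -2.65)

(1.75, -2.65)


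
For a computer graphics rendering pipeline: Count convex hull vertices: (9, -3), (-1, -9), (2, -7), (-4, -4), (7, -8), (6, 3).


Convex hull vertices (CCW): (-4, -4), (-1, -9), (7, -8), (9, -3), (6, 3)
Count = 5

5


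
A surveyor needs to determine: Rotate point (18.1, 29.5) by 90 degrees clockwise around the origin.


90° CW: (x,y) -> (y, -x)
(18.1,29.5) -> (29.5, -18.1)

(29.5, -18.1)


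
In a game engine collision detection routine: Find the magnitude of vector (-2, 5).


|u| = sqrt((-2)^2 + 5^2) = sqrt(29) = 5.3852

5.3852


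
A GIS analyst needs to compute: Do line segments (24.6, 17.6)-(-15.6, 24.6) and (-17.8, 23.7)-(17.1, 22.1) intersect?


Cross products: d1=-145.05, d2=34.93, d3=51.58, d4=-128.4
d1*d2 < 0 and d3*d4 < 0? yes

Yes, they intersect


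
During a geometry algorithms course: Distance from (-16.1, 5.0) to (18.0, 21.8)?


dx=34.1, dy=16.8
d^2 = 34.1^2 + 16.8^2 = 1445.05
d = sqrt(1445.05) = 38.0138

38.0138


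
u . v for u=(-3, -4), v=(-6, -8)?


u . v = u_x*v_x + u_y*v_y = (-3)*(-6) + (-4)*(-8)
= 18 + 32 = 50

50


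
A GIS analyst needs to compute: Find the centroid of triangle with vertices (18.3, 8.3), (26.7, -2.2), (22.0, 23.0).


Centroid = ((x_A+x_B+x_C)/3, (y_A+y_B+y_C)/3)
= ((18.3+26.7+22)/3, (8.3+(-2.2)+23)/3)
= (22.3333, 9.7)

(22.3333, 9.7)


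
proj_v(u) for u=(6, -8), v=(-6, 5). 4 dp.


u.v = -76, |v| = sqrt(61) = 7.8102
Scalar projection = u.v / |v| = -76 / sqrt(61) = -9.7308

-9.7308


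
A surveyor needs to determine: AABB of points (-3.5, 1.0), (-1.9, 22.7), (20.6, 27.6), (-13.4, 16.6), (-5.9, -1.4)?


x range: [-13.4, 20.6]
y range: [-1.4, 27.6]
Bounding box: (-13.4,-1.4) to (20.6,27.6)

(-13.4,-1.4) to (20.6,27.6)


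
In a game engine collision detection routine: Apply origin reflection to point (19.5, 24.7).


Reflection over origin: (x,y) -> (-x,-y)
(19.5, 24.7) -> (-19.5, -24.7)

(-19.5, -24.7)


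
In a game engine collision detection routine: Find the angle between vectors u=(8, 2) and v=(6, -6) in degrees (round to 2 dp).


u.v = 36, |u| = sqrt(68) = 8.2462, |v| = sqrt(72) = 8.4853
cos(theta) = u.v/(|u||v|) = 36/sqrt(4896) = 0.514496
theta = acos(0.514496) = 59.04 degrees

59.04 degrees


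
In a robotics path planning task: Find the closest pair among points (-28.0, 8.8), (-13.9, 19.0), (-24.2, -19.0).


d(P0,P1) = 17.4026, d(P0,P2) = 28.0585, d(P1,P2) = 39.3712
Closest: P0 and P1

Closest pair: (-28.0, 8.8) and (-13.9, 19.0), distance = 17.4026


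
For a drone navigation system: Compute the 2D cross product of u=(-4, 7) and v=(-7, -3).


u x v = u_x*v_y - u_y*v_x = (-4)*(-3) - 7*(-7)
= 12 - (-49) = 61

61


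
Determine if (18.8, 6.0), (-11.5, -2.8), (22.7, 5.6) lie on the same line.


Cross product: ((-11.5)-18.8)*(5.6-6) - ((-2.8)-6)*(22.7-18.8)
= 46.44

No, not collinear


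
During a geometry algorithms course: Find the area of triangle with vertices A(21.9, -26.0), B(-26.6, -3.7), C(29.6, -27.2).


Area = |x_A(y_B-y_C) + x_B(y_C-y_A) + x_C(y_A-y_B)|/2
= |514.65 + 31.92 + (-660.08)|/2
= 113.51/2 = 56.755

56.755


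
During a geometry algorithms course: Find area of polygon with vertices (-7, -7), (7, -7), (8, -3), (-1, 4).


Shoelace sum: ((-7)*(-7) - 7*(-7)) + (7*(-3) - 8*(-7)) + (8*4 - (-1)*(-3)) + ((-1)*(-7) - (-7)*4)
= 197
Area = |197|/2 = 98.5

98.5


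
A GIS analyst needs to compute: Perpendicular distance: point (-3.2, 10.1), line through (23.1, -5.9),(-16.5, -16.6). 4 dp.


|cross product| = 915.01
|line direction| = sqrt(1682.65) = 41.0201
Distance = 915.01/sqrt(1682.65) = 22.3064

22.3064


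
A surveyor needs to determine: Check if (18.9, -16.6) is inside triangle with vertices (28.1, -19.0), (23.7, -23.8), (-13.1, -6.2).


Cross products: AB x AP = -54.72, BC x BP = -180.48, CA x CP = -18.88
All same sign? yes

Yes, inside


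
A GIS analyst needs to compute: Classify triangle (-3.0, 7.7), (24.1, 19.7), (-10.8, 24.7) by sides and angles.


Side lengths squared: AB^2=878.41, BC^2=1243.01, CA^2=349.84
Sorted: [349.84, 878.41, 1243.01]
By sides: Scalene, By angles: Obtuse

Scalene, Obtuse


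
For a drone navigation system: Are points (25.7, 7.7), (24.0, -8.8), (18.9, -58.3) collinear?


Cross product: (24-25.7)*((-58.3)-7.7) - ((-8.8)-7.7)*(18.9-25.7)
= 0

Yes, collinear


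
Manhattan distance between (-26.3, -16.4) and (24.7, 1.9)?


|(-26.3)-24.7| + |(-16.4)-1.9| = 51 + 18.3 = 69.3

69.3


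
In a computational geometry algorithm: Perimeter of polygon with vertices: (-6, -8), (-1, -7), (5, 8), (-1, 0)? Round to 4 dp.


Sides: (-6, -8)->(-1, -7): sqrt(26) = 5.09902, (-1, -7)->(5, 8): sqrt(261) = 16.155494, (5, 8)->(-1, 0): sqrt(100) = 10, (-1, 0)->(-6, -8): sqrt(89) = 9.433981
Sum = 40.688495
Perimeter = 40.6885

40.6885


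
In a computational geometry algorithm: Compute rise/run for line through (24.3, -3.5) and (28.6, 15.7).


slope = (y2-y1)/(x2-x1) = (15.7-(-3.5))/(28.6-24.3) = 19.2/4.3 = 4.4651

4.4651


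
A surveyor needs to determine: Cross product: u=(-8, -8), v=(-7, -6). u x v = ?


u x v = u_x*v_y - u_y*v_x = (-8)*(-6) - (-8)*(-7)
= 48 - 56 = -8

-8


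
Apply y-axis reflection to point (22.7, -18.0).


Reflection over y-axis: (x,y) -> (-x,y)
(22.7, -18) -> (-22.7, -18)

(-22.7, -18)


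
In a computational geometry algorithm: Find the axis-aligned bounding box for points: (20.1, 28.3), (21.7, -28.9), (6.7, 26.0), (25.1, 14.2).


x range: [6.7, 25.1]
y range: [-28.9, 28.3]
Bounding box: (6.7,-28.9) to (25.1,28.3)

(6.7,-28.9) to (25.1,28.3)


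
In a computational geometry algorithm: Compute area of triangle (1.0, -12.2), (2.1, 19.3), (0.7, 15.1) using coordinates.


Area = |x_A(y_B-y_C) + x_B(y_C-y_A) + x_C(y_A-y_B)|/2
= |4.2 + 57.33 + (-22.05)|/2
= 39.48/2 = 19.74

19.74


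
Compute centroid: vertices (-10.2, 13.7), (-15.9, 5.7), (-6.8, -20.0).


Centroid = ((x_A+x_B+x_C)/3, (y_A+y_B+y_C)/3)
= (((-10.2)+(-15.9)+(-6.8))/3, (13.7+5.7+(-20))/3)
= (-10.9667, -0.2)

(-10.9667, -0.2)


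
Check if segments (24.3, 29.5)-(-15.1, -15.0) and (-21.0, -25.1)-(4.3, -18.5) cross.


Cross products: d1=1082.4, d2=216.59, d3=135.39, d4=1001.2
d1*d2 < 0 and d3*d4 < 0? no

No, they don't intersect


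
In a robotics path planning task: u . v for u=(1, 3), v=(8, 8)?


u . v = u_x*v_x + u_y*v_y = 1*8 + 3*8
= 8 + 24 = 32

32


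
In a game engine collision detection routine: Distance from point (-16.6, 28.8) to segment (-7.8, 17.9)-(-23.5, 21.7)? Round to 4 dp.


Project P onto AB: t = 0.6882 (clamped to [0,1])
Closest point on segment: (-18.6052, 20.5153)
Distance: 8.5239

8.5239


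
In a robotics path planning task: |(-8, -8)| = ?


|u| = sqrt((-8)^2 + (-8)^2) = sqrt(128) = 11.3137

11.3137


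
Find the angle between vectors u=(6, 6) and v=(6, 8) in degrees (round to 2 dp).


u.v = 84, |u| = sqrt(72) = 8.4853, |v| = sqrt(100) = 10
cos(theta) = u.v/(|u||v|) = 84/sqrt(7200) = 0.989949
theta = acos(0.989949) = 8.13 degrees

8.13 degrees


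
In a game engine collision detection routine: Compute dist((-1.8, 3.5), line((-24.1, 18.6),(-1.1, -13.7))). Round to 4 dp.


|cross product| = 372.99
|line direction| = sqrt(1572.29) = 39.6521
Distance = 372.99/sqrt(1572.29) = 9.4066

9.4066


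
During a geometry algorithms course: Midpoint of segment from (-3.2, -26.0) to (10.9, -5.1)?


M = (((-3.2)+10.9)/2, ((-26)+(-5.1))/2)
= (3.85, -15.55)

(3.85, -15.55)


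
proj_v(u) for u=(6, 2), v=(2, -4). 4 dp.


u.v = 4, |v| = sqrt(20) = 4.4721
Scalar projection = u.v / |v| = 4 / sqrt(20) = 0.8944

0.8944


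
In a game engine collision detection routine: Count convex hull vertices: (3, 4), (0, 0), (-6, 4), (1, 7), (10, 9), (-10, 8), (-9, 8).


Convex hull vertices (CCW): (-10, 8), (-6, 4), (0, 0), (10, 9)
Count = 4

4


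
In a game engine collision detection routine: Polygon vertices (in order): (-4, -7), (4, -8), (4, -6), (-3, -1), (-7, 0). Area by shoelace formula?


Shoelace sum: ((-4)*(-8) - 4*(-7)) + (4*(-6) - 4*(-8)) + (4*(-1) - (-3)*(-6)) + ((-3)*0 - (-7)*(-1)) + ((-7)*(-7) - (-4)*0)
= 88
Area = |88|/2 = 44

44


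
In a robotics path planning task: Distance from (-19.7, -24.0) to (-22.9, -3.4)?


dx=-3.2, dy=20.6
d^2 = (-3.2)^2 + 20.6^2 = 434.6
d = sqrt(434.6) = 20.8471

20.8471


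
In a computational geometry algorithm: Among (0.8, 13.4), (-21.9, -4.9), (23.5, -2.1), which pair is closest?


d(P0,P1) = 29.1578, d(P0,P2) = 27.4871, d(P1,P2) = 45.4863
Closest: P0 and P2

Closest pair: (0.8, 13.4) and (23.5, -2.1), distance = 27.4871


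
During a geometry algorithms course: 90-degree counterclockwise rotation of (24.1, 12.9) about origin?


90° CCW: (x,y) -> (-y, x)
(24.1,12.9) -> (-12.9, 24.1)

(-12.9, 24.1)


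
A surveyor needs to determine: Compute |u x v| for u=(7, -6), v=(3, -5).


|u x v| = |7*(-5) - (-6)*3|
= |(-35) - (-18)| = 17

17


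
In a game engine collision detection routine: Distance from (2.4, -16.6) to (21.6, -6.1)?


dx=19.2, dy=10.5
d^2 = 19.2^2 + 10.5^2 = 478.89
d = sqrt(478.89) = 21.8836

21.8836


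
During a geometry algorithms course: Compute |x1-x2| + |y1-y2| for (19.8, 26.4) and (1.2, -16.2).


|19.8-1.2| + |26.4-(-16.2)| = 18.6 + 42.6 = 61.2

61.2


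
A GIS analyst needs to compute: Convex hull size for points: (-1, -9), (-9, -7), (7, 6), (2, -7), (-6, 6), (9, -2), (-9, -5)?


Convex hull vertices (CCW): (-9, -7), (-1, -9), (2, -7), (9, -2), (7, 6), (-6, 6), (-9, -5)
Count = 7

7


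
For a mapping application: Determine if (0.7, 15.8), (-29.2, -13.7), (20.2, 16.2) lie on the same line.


Cross product: ((-29.2)-0.7)*(16.2-15.8) - ((-13.7)-15.8)*(20.2-0.7)
= 563.29

No, not collinear


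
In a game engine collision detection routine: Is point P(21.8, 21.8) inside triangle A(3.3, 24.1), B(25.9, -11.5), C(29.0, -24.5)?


Cross products: AB x AP = 606.62, BC x BP = 49.93, CA x CP = -839.99
All same sign? no

No, outside


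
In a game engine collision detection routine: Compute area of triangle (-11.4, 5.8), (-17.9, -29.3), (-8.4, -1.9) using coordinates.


Area = |x_A(y_B-y_C) + x_B(y_C-y_A) + x_C(y_A-y_B)|/2
= |312.36 + 137.83 + (-294.84)|/2
= 155.35/2 = 77.675

77.675


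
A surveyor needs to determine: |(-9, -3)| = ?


|u| = sqrt((-9)^2 + (-3)^2) = sqrt(90) = 9.4868

9.4868


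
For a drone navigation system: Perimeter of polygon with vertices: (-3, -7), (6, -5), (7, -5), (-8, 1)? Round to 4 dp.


Sides: (-3, -7)->(6, -5): sqrt(85) = 9.219544, (6, -5)->(7, -5): sqrt(1) = 1, (7, -5)->(-8, 1): sqrt(261) = 16.155494, (-8, 1)->(-3, -7): sqrt(89) = 9.433981
Sum = 35.809019
Perimeter = 35.809

35.809


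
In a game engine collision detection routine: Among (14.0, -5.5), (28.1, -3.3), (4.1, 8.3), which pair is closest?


d(P0,P1) = 14.2706, d(P0,P2) = 16.9838, d(P1,P2) = 26.6563
Closest: P0 and P1

Closest pair: (14.0, -5.5) and (28.1, -3.3), distance = 14.2706


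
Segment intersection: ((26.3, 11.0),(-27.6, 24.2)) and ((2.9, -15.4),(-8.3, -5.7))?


Cross products: d1=-522.66, d2=-147.67, d3=1731.84, d4=1356.85
d1*d2 < 0 and d3*d4 < 0? no

No, they don't intersect


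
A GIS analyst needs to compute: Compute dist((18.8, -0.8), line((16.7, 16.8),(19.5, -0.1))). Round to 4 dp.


|cross product| = 13.79
|line direction| = sqrt(293.45) = 17.1304
Distance = 13.79/sqrt(293.45) = 0.805

0.805


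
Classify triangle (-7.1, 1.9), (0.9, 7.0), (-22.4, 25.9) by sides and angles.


Side lengths squared: AB^2=90.01, BC^2=900.1, CA^2=810.09
Sorted: [90.01, 810.09, 900.1]
By sides: Scalene, By angles: Right

Scalene, Right


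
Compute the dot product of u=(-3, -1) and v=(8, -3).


u . v = u_x*v_x + u_y*v_y = (-3)*8 + (-1)*(-3)
= (-24) + 3 = -21

-21


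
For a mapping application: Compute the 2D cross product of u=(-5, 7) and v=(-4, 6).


u x v = u_x*v_y - u_y*v_x = (-5)*6 - 7*(-4)
= (-30) - (-28) = -2

-2


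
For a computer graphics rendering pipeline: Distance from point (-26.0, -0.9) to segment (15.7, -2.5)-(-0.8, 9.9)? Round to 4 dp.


Project P onto AB: t = 1 (clamped to [0,1])
Closest point on segment: (-0.8, 9.9)
Distance: 27.4168

27.4168


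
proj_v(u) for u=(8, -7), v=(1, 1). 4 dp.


u.v = 1, |v| = sqrt(2) = 1.4142
Scalar projection = u.v / |v| = 1 / sqrt(2) = 0.7071

0.7071


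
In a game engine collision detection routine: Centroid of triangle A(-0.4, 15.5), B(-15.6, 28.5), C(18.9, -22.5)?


Centroid = ((x_A+x_B+x_C)/3, (y_A+y_B+y_C)/3)
= (((-0.4)+(-15.6)+18.9)/3, (15.5+28.5+(-22.5))/3)
= (0.9667, 7.1667)

(0.9667, 7.1667)


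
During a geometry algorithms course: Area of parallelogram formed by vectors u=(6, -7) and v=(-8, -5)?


|u x v| = |6*(-5) - (-7)*(-8)|
= |(-30) - 56| = 86

86


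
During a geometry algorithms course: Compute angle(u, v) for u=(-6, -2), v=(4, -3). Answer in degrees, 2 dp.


u.v = -18, |u| = sqrt(40) = 6.3246, |v| = sqrt(25) = 5
cos(theta) = u.v/(|u||v|) = -18/sqrt(1000) = -0.56921
theta = acos(-0.56921) = 124.7 degrees

124.7 degrees


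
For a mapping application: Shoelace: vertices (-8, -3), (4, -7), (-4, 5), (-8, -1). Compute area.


Shoelace sum: ((-8)*(-7) - 4*(-3)) + (4*5 - (-4)*(-7)) + ((-4)*(-1) - (-8)*5) + ((-8)*(-3) - (-8)*(-1))
= 120
Area = |120|/2 = 60

60


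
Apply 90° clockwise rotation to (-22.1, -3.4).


90° CW: (x,y) -> (y, -x)
(-22.1,-3.4) -> (-3.4, 22.1)

(-3.4, 22.1)


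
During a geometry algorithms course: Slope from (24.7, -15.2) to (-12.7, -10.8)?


slope = (y2-y1)/(x2-x1) = ((-10.8)-(-15.2))/((-12.7)-24.7) = 4.4/(-37.4) = -0.1176

-0.1176


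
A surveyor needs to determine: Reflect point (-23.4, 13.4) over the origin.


Reflection over origin: (x,y) -> (-x,-y)
(-23.4, 13.4) -> (23.4, -13.4)

(23.4, -13.4)


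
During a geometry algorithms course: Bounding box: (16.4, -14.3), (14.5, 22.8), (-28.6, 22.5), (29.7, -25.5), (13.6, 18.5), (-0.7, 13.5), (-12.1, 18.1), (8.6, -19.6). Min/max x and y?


x range: [-28.6, 29.7]
y range: [-25.5, 22.8]
Bounding box: (-28.6,-25.5) to (29.7,22.8)

(-28.6,-25.5) to (29.7,22.8)


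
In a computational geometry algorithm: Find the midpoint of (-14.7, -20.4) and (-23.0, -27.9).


M = (((-14.7)+(-23))/2, ((-20.4)+(-27.9))/2)
= (-18.85, -24.15)

(-18.85, -24.15)


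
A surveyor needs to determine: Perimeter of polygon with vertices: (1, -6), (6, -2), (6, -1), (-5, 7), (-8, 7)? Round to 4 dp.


Sides: (1, -6)->(6, -2): sqrt(41) = 6.403124, (6, -2)->(6, -1): sqrt(1) = 1, (6, -1)->(-5, 7): sqrt(185) = 13.601471, (-5, 7)->(-8, 7): sqrt(9) = 3, (-8, 7)->(1, -6): sqrt(250) = 15.811388
Sum = 39.815983
Perimeter = 39.816

39.816


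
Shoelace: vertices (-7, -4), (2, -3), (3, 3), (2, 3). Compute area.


Shoelace sum: ((-7)*(-3) - 2*(-4)) + (2*3 - 3*(-3)) + (3*3 - 2*3) + (2*(-4) - (-7)*3)
= 60
Area = |60|/2 = 30

30


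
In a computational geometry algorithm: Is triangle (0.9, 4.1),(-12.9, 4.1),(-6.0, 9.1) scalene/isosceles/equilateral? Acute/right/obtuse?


Side lengths squared: AB^2=190.44, BC^2=72.61, CA^2=72.61
Sorted: [72.61, 72.61, 190.44]
By sides: Isosceles, By angles: Obtuse

Isosceles, Obtuse


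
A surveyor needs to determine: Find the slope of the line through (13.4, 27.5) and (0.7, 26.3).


slope = (y2-y1)/(x2-x1) = (26.3-27.5)/(0.7-13.4) = (-1.2)/(-12.7) = 0.0945

0.0945


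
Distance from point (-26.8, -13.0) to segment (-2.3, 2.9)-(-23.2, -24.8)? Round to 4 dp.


Project P onto AB: t = 0.791 (clamped to [0,1])
Closest point on segment: (-18.8325, -19.0115)
Distance: 9.9809

9.9809


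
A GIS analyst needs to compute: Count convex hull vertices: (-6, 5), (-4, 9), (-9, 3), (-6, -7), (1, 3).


Convex hull vertices (CCW): (-9, 3), (-6, -7), (1, 3), (-4, 9)
Count = 4

4


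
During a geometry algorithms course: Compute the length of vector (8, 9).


|u| = sqrt(8^2 + 9^2) = sqrt(145) = 12.0416

12.0416


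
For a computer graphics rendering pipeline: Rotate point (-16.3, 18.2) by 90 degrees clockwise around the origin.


90° CW: (x,y) -> (y, -x)
(-16.3,18.2) -> (18.2, 16.3)

(18.2, 16.3)


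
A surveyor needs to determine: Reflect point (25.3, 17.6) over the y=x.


Reflection over y=x: (x,y) -> (y,x)
(25.3, 17.6) -> (17.6, 25.3)

(17.6, 25.3)


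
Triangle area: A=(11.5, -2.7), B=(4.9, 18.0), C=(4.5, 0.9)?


Area = |x_A(y_B-y_C) + x_B(y_C-y_A) + x_C(y_A-y_B)|/2
= |196.65 + 17.64 + (-93.15)|/2
= 121.14/2 = 60.57

60.57


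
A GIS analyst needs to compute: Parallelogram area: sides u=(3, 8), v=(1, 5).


|u x v| = |3*5 - 8*1|
= |15 - 8| = 7

7


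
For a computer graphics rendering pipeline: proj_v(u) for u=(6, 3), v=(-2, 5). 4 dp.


u.v = 3, |v| = sqrt(29) = 5.3852
Scalar projection = u.v / |v| = 3 / sqrt(29) = 0.5571

0.5571


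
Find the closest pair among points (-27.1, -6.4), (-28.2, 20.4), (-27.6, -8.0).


d(P0,P1) = 26.8226, d(P0,P2) = 1.6763, d(P1,P2) = 28.4063
Closest: P0 and P2

Closest pair: (-27.1, -6.4) and (-27.6, -8.0), distance = 1.6763


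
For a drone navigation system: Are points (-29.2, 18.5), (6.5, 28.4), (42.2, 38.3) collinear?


Cross product: (6.5-(-29.2))*(38.3-18.5) - (28.4-18.5)*(42.2-(-29.2))
= 0

Yes, collinear


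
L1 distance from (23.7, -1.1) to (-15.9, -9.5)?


|23.7-(-15.9)| + |(-1.1)-(-9.5)| = 39.6 + 8.4 = 48

48


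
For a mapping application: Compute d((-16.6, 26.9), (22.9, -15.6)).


dx=39.5, dy=-42.5
d^2 = 39.5^2 + (-42.5)^2 = 3366.5
d = sqrt(3366.5) = 58.0215

58.0215


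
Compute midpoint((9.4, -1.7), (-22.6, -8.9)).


M = ((9.4+(-22.6))/2, ((-1.7)+(-8.9))/2)
= (-6.6, -5.3)

(-6.6, -5.3)


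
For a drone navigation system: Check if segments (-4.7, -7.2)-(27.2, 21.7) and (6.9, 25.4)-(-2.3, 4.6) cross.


Cross products: d1=58.64, d2=456.28, d3=704.7, d4=307.06
d1*d2 < 0 and d3*d4 < 0? no

No, they don't intersect


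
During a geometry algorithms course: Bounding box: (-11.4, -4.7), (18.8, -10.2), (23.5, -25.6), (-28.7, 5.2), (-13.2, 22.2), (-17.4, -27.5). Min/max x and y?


x range: [-28.7, 23.5]
y range: [-27.5, 22.2]
Bounding box: (-28.7,-27.5) to (23.5,22.2)

(-28.7,-27.5) to (23.5,22.2)


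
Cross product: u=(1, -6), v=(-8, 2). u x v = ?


u x v = u_x*v_y - u_y*v_x = 1*2 - (-6)*(-8)
= 2 - 48 = -46

-46


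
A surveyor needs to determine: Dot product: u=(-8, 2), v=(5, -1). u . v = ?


u . v = u_x*v_x + u_y*v_y = (-8)*5 + 2*(-1)
= (-40) + (-2) = -42

-42


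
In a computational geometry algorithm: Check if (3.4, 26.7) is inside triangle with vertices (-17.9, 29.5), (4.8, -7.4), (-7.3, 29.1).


Cross products: AB x AP = 722.41, BC x BP = -361.51, CA x CP = 21.16
All same sign? no

No, outside


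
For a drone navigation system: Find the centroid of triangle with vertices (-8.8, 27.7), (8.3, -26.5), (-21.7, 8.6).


Centroid = ((x_A+x_B+x_C)/3, (y_A+y_B+y_C)/3)
= (((-8.8)+8.3+(-21.7))/3, (27.7+(-26.5)+8.6)/3)
= (-7.4, 3.2667)

(-7.4, 3.2667)


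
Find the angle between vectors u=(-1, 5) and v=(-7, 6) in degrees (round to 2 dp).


u.v = 37, |u| = sqrt(26) = 5.099, |v| = sqrt(85) = 9.2195
cos(theta) = u.v/(|u||v|) = 37/sqrt(2210) = 0.787056
theta = acos(0.787056) = 38.09 degrees

38.09 degrees


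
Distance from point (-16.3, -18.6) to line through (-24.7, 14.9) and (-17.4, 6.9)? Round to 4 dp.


|cross product| = 177.35
|line direction| = sqrt(117.29) = 10.8301
Distance = 177.35/sqrt(117.29) = 16.3757

16.3757


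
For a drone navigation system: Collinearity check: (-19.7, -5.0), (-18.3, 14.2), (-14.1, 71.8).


Cross product: ((-18.3)-(-19.7))*(71.8-(-5)) - (14.2-(-5))*((-14.1)-(-19.7))
= 0

Yes, collinear


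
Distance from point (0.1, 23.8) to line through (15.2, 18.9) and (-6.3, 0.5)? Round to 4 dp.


|cross product| = 383.19
|line direction| = sqrt(800.81) = 28.2986
Distance = 383.19/sqrt(800.81) = 13.541

13.541


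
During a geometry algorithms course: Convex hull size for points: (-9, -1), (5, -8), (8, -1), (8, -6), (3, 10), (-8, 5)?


Convex hull vertices (CCW): (-9, -1), (5, -8), (8, -6), (8, -1), (3, 10), (-8, 5)
Count = 6

6


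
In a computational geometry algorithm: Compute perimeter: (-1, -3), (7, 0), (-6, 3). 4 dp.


Sides: (-1, -3)->(7, 0): sqrt(73) = 8.544004, (7, 0)->(-6, 3): sqrt(178) = 13.341664, (-6, 3)->(-1, -3): sqrt(61) = 7.81025
Sum = 29.695918
Perimeter = 29.6959

29.6959


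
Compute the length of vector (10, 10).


|u| = sqrt(10^2 + 10^2) = sqrt(200) = 14.1421

14.1421


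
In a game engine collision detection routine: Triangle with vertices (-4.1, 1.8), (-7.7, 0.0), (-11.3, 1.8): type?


Side lengths squared: AB^2=16.2, BC^2=16.2, CA^2=51.84
Sorted: [16.2, 16.2, 51.84]
By sides: Isosceles, By angles: Obtuse

Isosceles, Obtuse


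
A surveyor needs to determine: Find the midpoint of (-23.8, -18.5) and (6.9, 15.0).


M = (((-23.8)+6.9)/2, ((-18.5)+15)/2)
= (-8.45, -1.75)

(-8.45, -1.75)


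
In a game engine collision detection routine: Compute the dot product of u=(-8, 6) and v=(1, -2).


u . v = u_x*v_x + u_y*v_y = (-8)*1 + 6*(-2)
= (-8) + (-12) = -20

-20


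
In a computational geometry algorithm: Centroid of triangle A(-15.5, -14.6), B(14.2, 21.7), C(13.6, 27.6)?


Centroid = ((x_A+x_B+x_C)/3, (y_A+y_B+y_C)/3)
= (((-15.5)+14.2+13.6)/3, ((-14.6)+21.7+27.6)/3)
= (4.1, 11.5667)

(4.1, 11.5667)


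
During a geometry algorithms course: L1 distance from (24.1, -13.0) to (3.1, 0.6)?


|24.1-3.1| + |(-13)-0.6| = 21 + 13.6 = 34.6

34.6


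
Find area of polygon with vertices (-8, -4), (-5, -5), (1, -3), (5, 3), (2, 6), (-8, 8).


Shoelace sum: ((-8)*(-5) - (-5)*(-4)) + ((-5)*(-3) - 1*(-5)) + (1*3 - 5*(-3)) + (5*6 - 2*3) + (2*8 - (-8)*6) + ((-8)*(-4) - (-8)*8)
= 242
Area = |242|/2 = 121

121


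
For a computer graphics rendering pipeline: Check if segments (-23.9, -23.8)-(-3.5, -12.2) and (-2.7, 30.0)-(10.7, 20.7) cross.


Cross products: d1=-918.08, d2=-572.92, d3=851.6, d4=506.44
d1*d2 < 0 and d3*d4 < 0? no

No, they don't intersect


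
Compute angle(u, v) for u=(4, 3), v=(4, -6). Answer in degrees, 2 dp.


u.v = -2, |u| = sqrt(25) = 5, |v| = sqrt(52) = 7.2111
cos(theta) = u.v/(|u||v|) = -2/sqrt(1300) = -0.05547
theta = acos(-0.05547) = 93.18 degrees

93.18 degrees


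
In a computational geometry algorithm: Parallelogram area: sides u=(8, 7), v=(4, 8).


|u x v| = |8*8 - 7*4|
= |64 - 28| = 36

36


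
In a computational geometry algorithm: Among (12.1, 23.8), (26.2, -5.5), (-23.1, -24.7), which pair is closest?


d(P0,P1) = 32.5161, d(P0,P2) = 59.9274, d(P1,P2) = 52.9068
Closest: P0 and P1

Closest pair: (12.1, 23.8) and (26.2, -5.5), distance = 32.5161


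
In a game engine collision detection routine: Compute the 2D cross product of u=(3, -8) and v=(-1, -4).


u x v = u_x*v_y - u_y*v_x = 3*(-4) - (-8)*(-1)
= (-12) - 8 = -20

-20


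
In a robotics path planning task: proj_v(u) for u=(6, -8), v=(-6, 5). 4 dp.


u.v = -76, |v| = sqrt(61) = 7.8102
Scalar projection = u.v / |v| = -76 / sqrt(61) = -9.7308

-9.7308


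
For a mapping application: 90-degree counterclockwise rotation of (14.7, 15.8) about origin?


90° CCW: (x,y) -> (-y, x)
(14.7,15.8) -> (-15.8, 14.7)

(-15.8, 14.7)


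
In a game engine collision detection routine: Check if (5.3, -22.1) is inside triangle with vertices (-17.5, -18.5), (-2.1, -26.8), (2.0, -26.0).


Cross products: AB x AP = 133.8, BC x BP = 13.35, CA x CP = -100.8
All same sign? no

No, outside


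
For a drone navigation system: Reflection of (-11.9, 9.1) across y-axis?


Reflection over y-axis: (x,y) -> (-x,y)
(-11.9, 9.1) -> (11.9, 9.1)

(11.9, 9.1)


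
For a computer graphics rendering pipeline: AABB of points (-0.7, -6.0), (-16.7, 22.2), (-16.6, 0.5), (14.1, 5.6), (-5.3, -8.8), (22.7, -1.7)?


x range: [-16.7, 22.7]
y range: [-8.8, 22.2]
Bounding box: (-16.7,-8.8) to (22.7,22.2)

(-16.7,-8.8) to (22.7,22.2)


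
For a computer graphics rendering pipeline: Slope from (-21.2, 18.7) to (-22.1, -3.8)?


slope = (y2-y1)/(x2-x1) = ((-3.8)-18.7)/((-22.1)-(-21.2)) = (-22.5)/(-0.9) = 25

25


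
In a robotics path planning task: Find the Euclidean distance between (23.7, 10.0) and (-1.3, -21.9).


dx=-25, dy=-31.9
d^2 = (-25)^2 + (-31.9)^2 = 1642.61
d = sqrt(1642.61) = 40.5291

40.5291


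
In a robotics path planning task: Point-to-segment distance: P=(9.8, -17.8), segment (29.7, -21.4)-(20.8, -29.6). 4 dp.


Project P onto AB: t = 1 (clamped to [0,1])
Closest point on segment: (20.8, -29.6)
Distance: 16.132

16.132


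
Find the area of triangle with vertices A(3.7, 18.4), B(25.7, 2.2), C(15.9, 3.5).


Area = |x_A(y_B-y_C) + x_B(y_C-y_A) + x_C(y_A-y_B)|/2
= |(-4.81) + (-382.93) + 257.58|/2
= 130.16/2 = 65.08

65.08


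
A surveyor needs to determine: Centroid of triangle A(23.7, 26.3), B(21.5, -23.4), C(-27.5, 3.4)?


Centroid = ((x_A+x_B+x_C)/3, (y_A+y_B+y_C)/3)
= ((23.7+21.5+(-27.5))/3, (26.3+(-23.4)+3.4)/3)
= (5.9, 2.1)

(5.9, 2.1)


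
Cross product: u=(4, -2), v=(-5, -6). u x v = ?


u x v = u_x*v_y - u_y*v_x = 4*(-6) - (-2)*(-5)
= (-24) - 10 = -34

-34


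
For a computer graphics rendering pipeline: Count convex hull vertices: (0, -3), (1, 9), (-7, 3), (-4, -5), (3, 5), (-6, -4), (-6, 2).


Convex hull vertices (CCW): (-7, 3), (-6, -4), (-4, -5), (0, -3), (3, 5), (1, 9)
Count = 6

6


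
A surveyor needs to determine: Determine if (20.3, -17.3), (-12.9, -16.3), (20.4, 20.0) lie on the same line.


Cross product: ((-12.9)-20.3)*(20-(-17.3)) - ((-16.3)-(-17.3))*(20.4-20.3)
= -1238.46

No, not collinear


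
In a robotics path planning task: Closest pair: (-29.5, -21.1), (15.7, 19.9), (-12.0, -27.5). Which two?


d(P0,P1) = 61.0249, d(P0,P2) = 18.6336, d(P1,P2) = 54.9004
Closest: P0 and P2

Closest pair: (-29.5, -21.1) and (-12.0, -27.5), distance = 18.6336


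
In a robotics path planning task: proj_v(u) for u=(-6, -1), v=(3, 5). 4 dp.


u.v = -23, |v| = sqrt(34) = 5.831
Scalar projection = u.v / |v| = -23 / sqrt(34) = -3.9445

-3.9445


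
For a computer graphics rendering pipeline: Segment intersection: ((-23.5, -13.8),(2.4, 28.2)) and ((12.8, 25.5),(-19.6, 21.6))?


Cross products: d1=1131.75, d2=-128.04, d3=-506.73, d4=753.06
d1*d2 < 0 and d3*d4 < 0? yes

Yes, they intersect


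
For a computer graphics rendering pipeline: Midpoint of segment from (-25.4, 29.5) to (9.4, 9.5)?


M = (((-25.4)+9.4)/2, (29.5+9.5)/2)
= (-8, 19.5)

(-8, 19.5)


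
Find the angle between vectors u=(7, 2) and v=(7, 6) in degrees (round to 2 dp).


u.v = 61, |u| = sqrt(53) = 7.2801, |v| = sqrt(85) = 9.2195
cos(theta) = u.v/(|u||v|) = 61/sqrt(4505) = 0.90883
theta = acos(0.90883) = 24.66 degrees

24.66 degrees


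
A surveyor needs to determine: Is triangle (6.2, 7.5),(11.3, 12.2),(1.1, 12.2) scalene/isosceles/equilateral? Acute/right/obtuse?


Side lengths squared: AB^2=48.1, BC^2=104.04, CA^2=48.1
Sorted: [48.1, 48.1, 104.04]
By sides: Isosceles, By angles: Obtuse

Isosceles, Obtuse


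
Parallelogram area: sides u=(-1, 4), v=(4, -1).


|u x v| = |(-1)*(-1) - 4*4|
= |1 - 16| = 15

15


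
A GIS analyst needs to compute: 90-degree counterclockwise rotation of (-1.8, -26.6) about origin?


90° CCW: (x,y) -> (-y, x)
(-1.8,-26.6) -> (26.6, -1.8)

(26.6, -1.8)


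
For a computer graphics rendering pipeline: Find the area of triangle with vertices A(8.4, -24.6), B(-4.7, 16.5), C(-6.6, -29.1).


Area = |x_A(y_B-y_C) + x_B(y_C-y_A) + x_C(y_A-y_B)|/2
= |383.04 + 21.15 + 271.26|/2
= 675.45/2 = 337.725

337.725


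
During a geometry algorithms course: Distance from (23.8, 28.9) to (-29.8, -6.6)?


dx=-53.6, dy=-35.5
d^2 = (-53.6)^2 + (-35.5)^2 = 4133.21
d = sqrt(4133.21) = 64.29

64.29


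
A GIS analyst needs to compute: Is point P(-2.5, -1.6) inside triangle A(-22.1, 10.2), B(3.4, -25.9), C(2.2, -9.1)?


Cross products: AB x AP = 406.66, BC x BP = 69.96, CA x CP = -91.54
All same sign? no

No, outside


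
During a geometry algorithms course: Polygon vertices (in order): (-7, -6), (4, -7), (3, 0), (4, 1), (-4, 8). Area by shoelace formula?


Shoelace sum: ((-7)*(-7) - 4*(-6)) + (4*0 - 3*(-7)) + (3*1 - 4*0) + (4*8 - (-4)*1) + ((-4)*(-6) - (-7)*8)
= 213
Area = |213|/2 = 106.5

106.5


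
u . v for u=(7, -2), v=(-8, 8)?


u . v = u_x*v_x + u_y*v_y = 7*(-8) + (-2)*8
= (-56) + (-16) = -72

-72


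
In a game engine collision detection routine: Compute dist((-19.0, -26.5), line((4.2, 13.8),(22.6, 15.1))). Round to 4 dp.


|cross product| = 711.36
|line direction| = sqrt(340.25) = 18.4459
Distance = 711.36/sqrt(340.25) = 38.5647

38.5647


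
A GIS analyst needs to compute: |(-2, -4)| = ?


|u| = sqrt((-2)^2 + (-4)^2) = sqrt(20) = 4.4721

4.4721


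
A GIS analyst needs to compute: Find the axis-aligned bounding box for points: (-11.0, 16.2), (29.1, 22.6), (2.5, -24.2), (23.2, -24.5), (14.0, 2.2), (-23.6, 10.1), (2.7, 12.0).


x range: [-23.6, 29.1]
y range: [-24.5, 22.6]
Bounding box: (-23.6,-24.5) to (29.1,22.6)

(-23.6,-24.5) to (29.1,22.6)


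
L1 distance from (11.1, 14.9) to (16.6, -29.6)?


|11.1-16.6| + |14.9-(-29.6)| = 5.5 + 44.5 = 50

50


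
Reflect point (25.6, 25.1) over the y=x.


Reflection over y=x: (x,y) -> (y,x)
(25.6, 25.1) -> (25.1, 25.6)

(25.1, 25.6)


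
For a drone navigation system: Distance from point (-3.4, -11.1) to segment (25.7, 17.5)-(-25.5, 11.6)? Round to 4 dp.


Project P onto AB: t = 0.6244 (clamped to [0,1])
Closest point on segment: (-6.2712, 13.8158)
Distance: 25.0807

25.0807


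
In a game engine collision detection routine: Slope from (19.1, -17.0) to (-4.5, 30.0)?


slope = (y2-y1)/(x2-x1) = (30-(-17))/((-4.5)-19.1) = 47/(-23.6) = -1.9915

-1.9915


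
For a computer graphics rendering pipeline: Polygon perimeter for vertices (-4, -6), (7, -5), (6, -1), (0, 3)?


Sides: (-4, -6)->(7, -5): sqrt(122) = 11.045361, (7, -5)->(6, -1): sqrt(17) = 4.123106, (6, -1)->(0, 3): sqrt(52) = 7.211103, (0, 3)->(-4, -6): sqrt(97) = 9.848858
Sum = 32.228428
Perimeter = 32.2284

32.2284


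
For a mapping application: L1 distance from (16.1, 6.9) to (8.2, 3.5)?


|16.1-8.2| + |6.9-3.5| = 7.9 + 3.4 = 11.3

11.3


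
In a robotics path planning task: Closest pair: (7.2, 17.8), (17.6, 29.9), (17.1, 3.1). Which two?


d(P0,P1) = 15.9552, d(P0,P2) = 17.7229, d(P1,P2) = 26.8047
Closest: P0 and P1

Closest pair: (7.2, 17.8) and (17.6, 29.9), distance = 15.9552


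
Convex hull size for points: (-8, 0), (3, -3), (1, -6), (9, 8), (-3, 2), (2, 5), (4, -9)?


Convex hull vertices (CCW): (-8, 0), (4, -9), (9, 8), (2, 5)
Count = 4

4


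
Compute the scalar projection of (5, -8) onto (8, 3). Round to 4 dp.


u.v = 16, |v| = sqrt(73) = 8.544
Scalar projection = u.v / |v| = 16 / sqrt(73) = 1.8727

1.8727


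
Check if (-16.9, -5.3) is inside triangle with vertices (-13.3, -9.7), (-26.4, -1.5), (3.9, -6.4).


Cross products: AB x AP = -28.12, BC x BP = -68.59, CA x CP = -87.56
All same sign? yes

Yes, inside


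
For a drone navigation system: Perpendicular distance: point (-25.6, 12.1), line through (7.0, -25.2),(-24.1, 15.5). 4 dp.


|cross product| = 166.79
|line direction| = sqrt(2623.7) = 51.2221
Distance = 166.79/sqrt(2623.7) = 3.2562

3.2562


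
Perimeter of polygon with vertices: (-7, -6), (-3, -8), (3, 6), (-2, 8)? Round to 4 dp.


Sides: (-7, -6)->(-3, -8): sqrt(20) = 4.472136, (-3, -8)->(3, 6): sqrt(232) = 15.231546, (3, 6)->(-2, 8): sqrt(29) = 5.385165, (-2, 8)->(-7, -6): sqrt(221) = 14.866069
Sum = 39.954916
Perimeter = 39.9549

39.9549


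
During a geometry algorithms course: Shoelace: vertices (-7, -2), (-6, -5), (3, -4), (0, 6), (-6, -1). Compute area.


Shoelace sum: ((-7)*(-5) - (-6)*(-2)) + ((-6)*(-4) - 3*(-5)) + (3*6 - 0*(-4)) + (0*(-1) - (-6)*6) + ((-6)*(-2) - (-7)*(-1))
= 121
Area = |121|/2 = 60.5

60.5


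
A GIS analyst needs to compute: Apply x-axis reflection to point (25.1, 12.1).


Reflection over x-axis: (x,y) -> (x,-y)
(25.1, 12.1) -> (25.1, -12.1)

(25.1, -12.1)


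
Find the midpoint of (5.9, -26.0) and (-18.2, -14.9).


M = ((5.9+(-18.2))/2, ((-26)+(-14.9))/2)
= (-6.15, -20.45)

(-6.15, -20.45)


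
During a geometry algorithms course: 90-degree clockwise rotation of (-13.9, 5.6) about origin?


90° CW: (x,y) -> (y, -x)
(-13.9,5.6) -> (5.6, 13.9)

(5.6, 13.9)


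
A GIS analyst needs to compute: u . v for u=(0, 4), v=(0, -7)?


u . v = u_x*v_x + u_y*v_y = 0*0 + 4*(-7)
= 0 + (-28) = -28

-28


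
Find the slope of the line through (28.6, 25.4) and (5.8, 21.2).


slope = (y2-y1)/(x2-x1) = (21.2-25.4)/(5.8-28.6) = (-4.2)/(-22.8) = 0.1842

0.1842


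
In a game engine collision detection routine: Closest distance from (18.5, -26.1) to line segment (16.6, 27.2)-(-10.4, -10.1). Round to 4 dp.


Project P onto AB: t = 0.9135 (clamped to [0,1])
Closest point on segment: (-8.0633, -6.8719)
Distance: 32.7922

32.7922
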